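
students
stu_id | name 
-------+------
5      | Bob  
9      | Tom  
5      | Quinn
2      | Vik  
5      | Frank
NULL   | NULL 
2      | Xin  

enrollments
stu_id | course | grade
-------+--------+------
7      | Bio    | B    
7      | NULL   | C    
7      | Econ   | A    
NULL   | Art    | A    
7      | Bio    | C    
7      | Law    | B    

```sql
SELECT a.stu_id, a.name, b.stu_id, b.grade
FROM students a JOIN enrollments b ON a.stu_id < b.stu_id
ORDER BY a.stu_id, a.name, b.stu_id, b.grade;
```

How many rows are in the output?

25

INNER JOIN keeps only pairs where the ON condition holds.
Matching on a.stu_id < b.stu_id. A NULL in a compared column never satisfies the condition.
- a[0] stu_id=5 → 5 match(es) in b → 5 row(s).
- a[1] stu_id=9 → no match; dropped.
- a[2] stu_id=5 → 5 match(es) in b → 5 row(s).
- a[3] stu_id=2 → 5 match(es) in b → 5 row(s).
- a[4] stu_id=5 → 5 match(es) in b → 5 row(s).
- a[5] stu_id=NULL → no match; dropped.
- a[6] stu_id=2 → 5 match(es) in b → 5 row(s).
Total: 25 rows.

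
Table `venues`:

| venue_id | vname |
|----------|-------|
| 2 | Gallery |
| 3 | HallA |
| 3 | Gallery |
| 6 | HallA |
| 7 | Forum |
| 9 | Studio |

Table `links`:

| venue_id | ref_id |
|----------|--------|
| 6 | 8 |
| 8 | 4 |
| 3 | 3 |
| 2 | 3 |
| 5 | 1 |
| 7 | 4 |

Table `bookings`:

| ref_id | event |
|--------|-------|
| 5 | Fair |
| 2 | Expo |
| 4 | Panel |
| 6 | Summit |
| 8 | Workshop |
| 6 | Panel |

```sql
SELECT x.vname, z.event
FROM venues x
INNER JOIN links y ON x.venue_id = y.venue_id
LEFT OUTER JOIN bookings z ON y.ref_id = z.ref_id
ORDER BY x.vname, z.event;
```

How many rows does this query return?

Joins associate left-to-right: venues INNER JOIN links on venue_id gives 5 intermediate row(s).
Then LEFT JOIN `bookings z` on ref_id: each of those 5 rows is kept; rows whose y.ref_id has no match in z get NULL for z's columns.
Result: 5 row(s).

5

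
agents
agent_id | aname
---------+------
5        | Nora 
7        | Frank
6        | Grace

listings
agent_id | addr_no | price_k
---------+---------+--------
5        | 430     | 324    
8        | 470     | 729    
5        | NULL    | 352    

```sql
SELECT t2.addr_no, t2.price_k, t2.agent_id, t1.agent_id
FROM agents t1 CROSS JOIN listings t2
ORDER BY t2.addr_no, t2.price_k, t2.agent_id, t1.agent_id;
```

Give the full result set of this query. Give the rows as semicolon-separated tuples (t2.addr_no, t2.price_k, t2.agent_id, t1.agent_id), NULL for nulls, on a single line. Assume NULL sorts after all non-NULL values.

CROSS JOIN pairs every row of `agents` with every row of `listings`: 3 × 3 = 9 rows.
After projecting and ordering:
t2.addr_no | t2.price_k | t2.agent_id | t1.agent_id
430 | 324 | 5 | 5
430 | 324 | 5 | 6
430 | 324 | 5 | 7
470 | 729 | 8 | 5
470 | 729 | 8 | 6
470 | 729 | 8 | 7
NULL | 352 | 5 | 5
NULL | 352 | 5 | 6
NULL | 352 | 5 | 7

(430, 324, 5, 5); (430, 324, 5, 6); (430, 324, 5, 7); (470, 729, 8, 5); (470, 729, 8, 6); (470, 729, 8, 7); (NULL, 352, 5, 5); (NULL, 352, 5, 6); (NULL, 352, 5, 7)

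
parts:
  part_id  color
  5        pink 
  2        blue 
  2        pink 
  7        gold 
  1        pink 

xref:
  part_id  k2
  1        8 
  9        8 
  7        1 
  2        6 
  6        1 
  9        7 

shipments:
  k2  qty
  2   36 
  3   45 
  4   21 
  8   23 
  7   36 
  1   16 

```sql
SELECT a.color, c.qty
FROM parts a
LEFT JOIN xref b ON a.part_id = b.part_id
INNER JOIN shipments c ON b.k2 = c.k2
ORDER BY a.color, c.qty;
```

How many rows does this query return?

2

Joins associate left-to-right: parts LEFT JOIN xref on part_id gives 5 intermediate row(s).
Then INNER JOIN `shipments c` on k2: keep only rows whose b.k2 appears in c.
Result: 2 row(s).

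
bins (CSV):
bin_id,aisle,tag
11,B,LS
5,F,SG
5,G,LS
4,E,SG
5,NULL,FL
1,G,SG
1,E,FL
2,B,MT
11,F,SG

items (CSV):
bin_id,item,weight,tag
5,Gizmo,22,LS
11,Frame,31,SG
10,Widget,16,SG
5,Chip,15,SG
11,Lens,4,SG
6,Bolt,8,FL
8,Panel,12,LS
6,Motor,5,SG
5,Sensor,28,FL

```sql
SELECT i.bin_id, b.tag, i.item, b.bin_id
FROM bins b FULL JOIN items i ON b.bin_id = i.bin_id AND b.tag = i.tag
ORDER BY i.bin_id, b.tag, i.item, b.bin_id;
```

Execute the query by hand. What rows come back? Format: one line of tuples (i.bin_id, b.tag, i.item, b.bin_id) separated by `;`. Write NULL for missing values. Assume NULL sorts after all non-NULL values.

(5, FL, Sensor, 5); (5, LS, Gizmo, 5); (5, SG, Chip, 5); (6, NULL, Bolt, NULL); (6, NULL, Motor, NULL); (8, NULL, Panel, NULL); (10, NULL, Widget, NULL); (11, SG, Frame, 11); (11, SG, Lens, 11); (NULL, FL, NULL, 1); (NULL, LS, NULL, 11); (NULL, MT, NULL, 2); (NULL, SG, NULL, 1); (NULL, SG, NULL, 4)

FULL OUTER JOIN keeps every row from both sides; unmatched rows get NULL for the other side's columns.
Matching on b.bin_id = i.bin_id AND b.tag = i.tag.
- b (bin_id=11, tag=LS) has no partner → padded with NULL.
- b (bin_id=5, tag=SG) pairs with 1 row(s) of i.
- b (bin_id=5, tag=LS) pairs with 1 row(s) of i.
- b (bin_id=4, tag=SG) has no partner → padded with NULL.
- b (bin_id=5, tag=FL) pairs with 1 row(s) of i.
- b (bin_id=1, tag=SG) has no partner → padded with NULL.
- b (bin_id=1, tag=FL) has no partner → padded with NULL.
- b (bin_id=2, tag=MT) has no partner → padded with NULL.
- b (bin_id=11, tag=SG) pairs with 2 row(s) of i.
- 4 row(s) from i found no b partner → padded with NULL.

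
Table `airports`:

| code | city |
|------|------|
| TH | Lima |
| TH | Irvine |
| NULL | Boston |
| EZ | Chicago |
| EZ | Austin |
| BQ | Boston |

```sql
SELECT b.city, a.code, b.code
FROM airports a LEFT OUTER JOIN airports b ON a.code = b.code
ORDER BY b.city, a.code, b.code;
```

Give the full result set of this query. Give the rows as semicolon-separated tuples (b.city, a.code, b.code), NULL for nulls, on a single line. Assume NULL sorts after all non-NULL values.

(Austin, EZ, EZ); (Austin, EZ, EZ); (Boston, BQ, BQ); (Chicago, EZ, EZ); (Chicago, EZ, EZ); (Irvine, TH, TH); (Irvine, TH, TH); (Lima, TH, TH); (Lima, TH, TH); (NULL, NULL, NULL)

LEFT JOIN keeps every row from `airports a`; unmatched rows get NULL for `airports b`'s columns.
Matching on a.code = b.code. A NULL in a compared column never satisfies the condition.
- a[0] code=TH → 2 match(es) in b → 2 row(s).
- a[1] code=TH → 2 match(es) in b → 2 row(s).
- a[2] code=NULL → no match; kept with NULLs on the b side.
- a[3] code=EZ → 2 match(es) in b → 2 row(s).
- a[4] code=EZ → 2 match(es) in b → 2 row(s).
- a[5] code=BQ → 1 match(es) in b → 1 row(s).
After projecting and ordering:
b.city | a.code | b.code
Austin | EZ | EZ
Austin | EZ | EZ
Boston | BQ | BQ
Chicago | EZ | EZ
Chicago | EZ | EZ
Irvine | TH | TH
Irvine | TH | TH
Lima | TH | TH
Lima | TH | TH
NULL | NULL | NULL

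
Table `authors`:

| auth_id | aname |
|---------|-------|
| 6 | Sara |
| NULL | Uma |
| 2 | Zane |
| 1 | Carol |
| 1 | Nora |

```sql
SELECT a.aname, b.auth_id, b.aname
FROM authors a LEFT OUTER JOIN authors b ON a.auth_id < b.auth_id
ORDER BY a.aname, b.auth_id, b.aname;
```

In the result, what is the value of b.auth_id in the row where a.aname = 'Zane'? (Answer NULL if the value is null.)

LEFT JOIN keeps every row from `authors a`; unmatched rows get NULL for `authors b`'s columns.
Matching on a.auth_id < b.auth_id. A NULL in a compared column never satisfies the condition.
- a row (auth_id=6): no match → kept, b columns NULL.
- a row (auth_id=NULL): no match → kept, b columns NULL.
- a row (auth_id=2): matches 1 b row(s) → 1 output row(s).
- a row (auth_id=1): matches 2 b row(s) → 2 output row(s).
- a row (auth_id=1): matches 2 b row(s) → 2 output row(s).

6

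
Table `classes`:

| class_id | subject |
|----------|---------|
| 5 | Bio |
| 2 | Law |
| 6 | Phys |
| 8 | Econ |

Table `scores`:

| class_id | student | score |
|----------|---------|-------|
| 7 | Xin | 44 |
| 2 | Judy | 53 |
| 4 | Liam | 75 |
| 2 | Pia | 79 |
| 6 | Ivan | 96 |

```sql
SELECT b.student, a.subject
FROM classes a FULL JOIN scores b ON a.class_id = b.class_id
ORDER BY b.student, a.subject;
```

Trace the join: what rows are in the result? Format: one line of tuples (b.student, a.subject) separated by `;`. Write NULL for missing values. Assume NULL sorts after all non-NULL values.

FULL OUTER JOIN keeps every row from both sides; unmatched rows get NULL for the other side's columns.
Matching on a.class_id = b.class_id.
Matched pairs: 3; unmatched a rows kept: 2; unmatched b rows kept: 2.

(Ivan, Phys); (Judy, Law); (Liam, NULL); (Pia, Law); (Xin, NULL); (NULL, Bio); (NULL, Econ)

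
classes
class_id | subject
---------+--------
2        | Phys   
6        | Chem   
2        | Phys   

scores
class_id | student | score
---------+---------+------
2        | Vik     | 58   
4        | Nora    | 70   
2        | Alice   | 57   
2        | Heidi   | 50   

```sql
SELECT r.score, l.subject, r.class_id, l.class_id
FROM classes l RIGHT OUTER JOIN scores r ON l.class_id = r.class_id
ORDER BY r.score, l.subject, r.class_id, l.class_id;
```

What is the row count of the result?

7

RIGHT JOIN keeps every row from `scores`; unmatched rows get NULL for `classes`'s columns.
Matching on l.class_id = r.class_id.
Matched pairs: 6; unmatched r rows kept: 1.
Total: 6 matched + 1 padded = 7 rows.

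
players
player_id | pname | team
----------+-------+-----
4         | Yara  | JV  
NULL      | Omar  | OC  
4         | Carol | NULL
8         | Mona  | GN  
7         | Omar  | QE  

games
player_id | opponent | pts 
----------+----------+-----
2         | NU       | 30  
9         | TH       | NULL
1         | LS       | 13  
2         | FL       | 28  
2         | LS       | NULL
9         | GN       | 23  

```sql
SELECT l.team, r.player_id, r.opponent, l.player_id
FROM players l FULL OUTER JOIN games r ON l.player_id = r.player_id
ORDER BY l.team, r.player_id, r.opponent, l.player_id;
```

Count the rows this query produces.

11

FULL OUTER JOIN keeps every row from both sides; unmatched rows get NULL for the other side's columns.
Matching on l.player_id = r.player_id. A NULL in a compared column never satisfies the condition.
- player_id=4: no r row matches, row kept with r columns NULL.
- player_id=NULL: no r row matches, row kept with r columns NULL.
- player_id=4: no r row matches, row kept with r columns NULL.
- player_id=8: no r row matches, row kept with r columns NULL.
- player_id=7: no r row matches, row kept with r columns NULL.
- 6 r row(s) had no l match → kept, l columns NULL.
Total: 0 matched + 11 padded = 11 rows.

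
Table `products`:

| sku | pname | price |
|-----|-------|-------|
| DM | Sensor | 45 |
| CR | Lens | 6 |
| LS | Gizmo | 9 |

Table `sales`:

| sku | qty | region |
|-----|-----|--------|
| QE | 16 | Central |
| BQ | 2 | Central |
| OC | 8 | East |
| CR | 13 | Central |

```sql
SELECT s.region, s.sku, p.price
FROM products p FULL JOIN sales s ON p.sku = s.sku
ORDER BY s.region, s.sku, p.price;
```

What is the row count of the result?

6

FULL OUTER JOIN keeps every row from both sides; unmatched rows get NULL for the other side's columns.
Matching on p.sku = s.sku.
- sku=DM: no s row matches, row kept with s columns NULL.
- sku=CR: 1 matching s row(s), so 1 row(s) emitted.
- sku=LS: no s row matches, row kept with s columns NULL.
- 3 s row(s) had no p match → kept, p columns NULL.
Total: 1 matched + 5 padded = 6 rows.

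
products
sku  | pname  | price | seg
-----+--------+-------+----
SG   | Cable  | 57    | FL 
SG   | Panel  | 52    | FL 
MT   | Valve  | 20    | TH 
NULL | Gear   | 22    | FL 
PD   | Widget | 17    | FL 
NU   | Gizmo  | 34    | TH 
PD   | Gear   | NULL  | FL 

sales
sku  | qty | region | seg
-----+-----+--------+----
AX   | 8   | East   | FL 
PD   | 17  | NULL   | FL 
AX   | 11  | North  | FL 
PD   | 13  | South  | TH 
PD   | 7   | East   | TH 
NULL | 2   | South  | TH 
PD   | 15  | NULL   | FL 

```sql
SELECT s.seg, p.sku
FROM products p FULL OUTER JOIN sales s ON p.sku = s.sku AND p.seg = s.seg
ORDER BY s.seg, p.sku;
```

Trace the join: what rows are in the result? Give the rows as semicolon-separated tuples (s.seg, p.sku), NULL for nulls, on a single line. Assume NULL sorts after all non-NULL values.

(FL, PD); (FL, PD); (FL, PD); (FL, PD); (FL, NULL); (FL, NULL); (TH, NULL); (TH, NULL); (TH, NULL); (NULL, MT); (NULL, NU); (NULL, SG); (NULL, SG); (NULL, NULL)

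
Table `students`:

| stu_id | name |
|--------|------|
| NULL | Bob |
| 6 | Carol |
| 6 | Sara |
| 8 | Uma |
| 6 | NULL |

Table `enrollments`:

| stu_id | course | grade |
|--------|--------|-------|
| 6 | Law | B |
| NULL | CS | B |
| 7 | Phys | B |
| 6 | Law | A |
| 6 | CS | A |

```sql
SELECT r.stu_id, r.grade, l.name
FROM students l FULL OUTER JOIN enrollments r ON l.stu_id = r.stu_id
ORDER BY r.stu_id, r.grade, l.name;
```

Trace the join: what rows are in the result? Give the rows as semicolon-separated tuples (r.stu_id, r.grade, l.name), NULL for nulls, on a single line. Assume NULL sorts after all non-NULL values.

FULL OUTER JOIN keeps every row from both sides; unmatched rows get NULL for the other side's columns.
Matching on l.stu_id = r.stu_id. A NULL in a compared column never satisfies the condition.
- l[0] stu_id=NULL → no match; kept with NULLs on the r side.
- l[1] stu_id=6 → 3 match(es) in r → 3 row(s).
- l[2] stu_id=6 → 3 match(es) in r → 3 row(s).
- l[3] stu_id=8 → no match; kept with NULLs on the r side.
- l[4] stu_id=6 → 3 match(es) in r → 3 row(s).
- 2 r row(s) had no l match → kept, l columns NULL.

(6, A, Carol); (6, A, Carol); (6, A, Sara); (6, A, Sara); (6, A, NULL); (6, A, NULL); (6, B, Carol); (6, B, Sara); (6, B, NULL); (7, B, NULL); (NULL, B, NULL); (NULL, NULL, Bob); (NULL, NULL, Uma)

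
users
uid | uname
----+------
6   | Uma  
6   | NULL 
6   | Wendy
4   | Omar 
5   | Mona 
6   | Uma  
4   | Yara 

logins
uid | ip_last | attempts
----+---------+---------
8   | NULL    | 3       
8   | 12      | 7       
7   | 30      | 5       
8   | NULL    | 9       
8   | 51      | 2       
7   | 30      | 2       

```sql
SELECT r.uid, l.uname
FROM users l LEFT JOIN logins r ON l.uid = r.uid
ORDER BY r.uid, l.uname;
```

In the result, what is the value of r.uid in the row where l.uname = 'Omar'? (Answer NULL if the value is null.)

LEFT JOIN keeps every row from `users`; unmatched rows get NULL for `logins`'s columns.
Matching on l.uid = r.uid.
- l row (uid=6): no match → kept, r columns NULL.
- l row (uid=6): no match → kept, r columns NULL.
- l row (uid=6): no match → kept, r columns NULL.
- l row (uid=4): no match → kept, r columns NULL.
- l row (uid=5): no match → kept, r columns NULL.
- l row (uid=6): no match → kept, r columns NULL.
- l row (uid=4): no match → kept, r columns NULL.

NULL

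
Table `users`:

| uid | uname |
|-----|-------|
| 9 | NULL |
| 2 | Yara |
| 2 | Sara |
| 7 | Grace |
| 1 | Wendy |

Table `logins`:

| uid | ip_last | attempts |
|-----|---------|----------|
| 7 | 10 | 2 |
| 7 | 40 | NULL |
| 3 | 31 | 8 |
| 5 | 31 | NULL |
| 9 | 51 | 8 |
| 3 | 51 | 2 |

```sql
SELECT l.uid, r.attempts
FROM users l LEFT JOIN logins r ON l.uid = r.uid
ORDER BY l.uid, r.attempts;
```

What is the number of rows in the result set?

6

LEFT JOIN keeps every row from `users`; unmatched rows get NULL for `logins`'s columns.
Matching on l.uid = r.uid.
Matched pairs: 3; unmatched l rows kept: 3.
Total: 3 matched + 3 padded = 6 rows.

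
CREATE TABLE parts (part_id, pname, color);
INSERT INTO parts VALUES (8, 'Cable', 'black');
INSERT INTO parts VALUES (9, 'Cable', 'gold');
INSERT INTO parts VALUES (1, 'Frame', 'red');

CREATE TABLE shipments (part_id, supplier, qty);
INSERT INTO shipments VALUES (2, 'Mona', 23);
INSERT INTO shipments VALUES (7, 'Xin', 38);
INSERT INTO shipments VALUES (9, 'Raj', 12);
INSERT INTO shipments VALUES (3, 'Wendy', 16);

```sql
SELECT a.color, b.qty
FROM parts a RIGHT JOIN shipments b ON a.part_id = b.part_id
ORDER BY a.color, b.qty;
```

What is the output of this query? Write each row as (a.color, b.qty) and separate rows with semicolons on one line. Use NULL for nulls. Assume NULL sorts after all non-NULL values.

RIGHT JOIN keeps every row from `shipments`; unmatched rows get NULL for `parts`'s columns.
Matching on a.part_id = b.part_id.
- part_id=8: no matching b row.
- part_id=9: 1 matching b row(s), so 1 row(s) emitted.
- part_id=1: no matching b row.
- 3 b row(s) had no a match → kept, a columns NULL.
After projecting and ordering:
a.color | b.qty
gold | 12
NULL | 16
NULL | 23
NULL | 38

(gold, 12); (NULL, 16); (NULL, 23); (NULL, 38)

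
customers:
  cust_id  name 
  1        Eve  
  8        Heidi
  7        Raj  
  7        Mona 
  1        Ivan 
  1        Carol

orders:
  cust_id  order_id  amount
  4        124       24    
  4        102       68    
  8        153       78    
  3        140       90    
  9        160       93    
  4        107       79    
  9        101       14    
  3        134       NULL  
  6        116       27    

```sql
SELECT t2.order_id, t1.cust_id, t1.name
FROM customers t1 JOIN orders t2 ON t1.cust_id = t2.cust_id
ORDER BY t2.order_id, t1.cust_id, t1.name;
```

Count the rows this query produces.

INNER JOIN keeps only pairs where the ON condition holds.
Matching on t1.cust_id = t2.cust_id.
Matched pairs: 1.
Total: 1 rows.

1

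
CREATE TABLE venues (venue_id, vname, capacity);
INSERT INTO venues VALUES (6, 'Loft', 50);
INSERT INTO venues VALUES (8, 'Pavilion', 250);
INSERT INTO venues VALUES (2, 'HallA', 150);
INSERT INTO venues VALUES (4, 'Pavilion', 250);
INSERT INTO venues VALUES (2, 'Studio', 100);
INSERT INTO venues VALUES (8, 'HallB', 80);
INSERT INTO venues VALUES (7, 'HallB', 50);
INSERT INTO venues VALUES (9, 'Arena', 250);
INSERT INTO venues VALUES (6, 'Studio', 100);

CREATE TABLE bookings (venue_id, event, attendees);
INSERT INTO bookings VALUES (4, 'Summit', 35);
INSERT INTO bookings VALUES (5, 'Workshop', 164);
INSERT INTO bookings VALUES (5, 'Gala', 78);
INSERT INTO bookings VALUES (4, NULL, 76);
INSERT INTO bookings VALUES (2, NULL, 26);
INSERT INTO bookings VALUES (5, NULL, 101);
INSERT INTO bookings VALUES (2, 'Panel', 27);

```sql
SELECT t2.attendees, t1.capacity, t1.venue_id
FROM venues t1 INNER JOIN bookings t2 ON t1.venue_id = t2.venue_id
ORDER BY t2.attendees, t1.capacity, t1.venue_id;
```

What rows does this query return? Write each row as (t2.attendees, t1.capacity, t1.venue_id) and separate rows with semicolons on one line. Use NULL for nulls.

INNER JOIN keeps only pairs where the ON condition holds.
Matching on t1.venue_id = t2.venue_id.
- venue_id=6: no matching t2 row, dropped.
- venue_id=8: no matching t2 row, dropped.
- venue_id=2: 2 matching t2 row(s), so 2 row(s) emitted.
- venue_id=4: 2 matching t2 row(s), so 2 row(s) emitted.
- venue_id=2: 2 matching t2 row(s), so 2 row(s) emitted.
- venue_id=8: no matching t2 row, dropped.
- venue_id=7: no matching t2 row, dropped.
- venue_id=9: no matching t2 row, dropped.
- venue_id=6: no matching t2 row, dropped.
After projecting and ordering:
t2.attendees | t1.capacity | t1.venue_id
26 | 100 | 2
26 | 150 | 2
27 | 100 | 2
27 | 150 | 2
35 | 250 | 4
76 | 250 | 4

(26, 100, 2); (26, 150, 2); (27, 100, 2); (27, 150, 2); (35, 250, 4); (76, 250, 4)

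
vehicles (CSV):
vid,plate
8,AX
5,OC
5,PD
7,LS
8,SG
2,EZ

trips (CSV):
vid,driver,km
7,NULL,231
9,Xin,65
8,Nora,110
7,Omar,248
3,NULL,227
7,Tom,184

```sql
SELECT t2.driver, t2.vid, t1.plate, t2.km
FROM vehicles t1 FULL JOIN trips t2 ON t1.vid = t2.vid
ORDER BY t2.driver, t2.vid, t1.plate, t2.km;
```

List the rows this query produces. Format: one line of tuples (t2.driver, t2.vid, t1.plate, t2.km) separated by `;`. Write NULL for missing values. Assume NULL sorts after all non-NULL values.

FULL OUTER JOIN keeps every row from both sides; unmatched rows get NULL for the other side's columns.
Matching on t1.vid = t2.vid.
- vid=8: 1 matching t2 row(s), so 1 row(s) emitted.
- vid=5: no t2 row matches, row kept with t2 columns NULL.
- vid=5: no t2 row matches, row kept with t2 columns NULL.
- vid=7: 3 matching t2 row(s), so 3 row(s) emitted.
- vid=8: 1 matching t2 row(s), so 1 row(s) emitted.
- vid=2: no t2 row matches, row kept with t2 columns NULL.
- 2 t2 row(s) had no t1 match → kept, t1 columns NULL.
After projecting and ordering:
t2.driver | t2.vid | t1.plate | t2.km
Nora | 8 | AX | 110
Nora | 8 | SG | 110
Omar | 7 | LS | 248
Tom | 7 | LS | 184
Xin | 9 | NULL | 65
NULL | 3 | NULL | 227
NULL | 7 | LS | 231
NULL | NULL | EZ | NULL
NULL | NULL | OC | NULL
NULL | NULL | PD | NULL

(Nora, 8, AX, 110); (Nora, 8, SG, 110); (Omar, 7, LS, 248); (Tom, 7, LS, 184); (Xin, 9, NULL, 65); (NULL, 3, NULL, 227); (NULL, 7, LS, 231); (NULL, NULL, EZ, NULL); (NULL, NULL, OC, NULL); (NULL, NULL, PD, NULL)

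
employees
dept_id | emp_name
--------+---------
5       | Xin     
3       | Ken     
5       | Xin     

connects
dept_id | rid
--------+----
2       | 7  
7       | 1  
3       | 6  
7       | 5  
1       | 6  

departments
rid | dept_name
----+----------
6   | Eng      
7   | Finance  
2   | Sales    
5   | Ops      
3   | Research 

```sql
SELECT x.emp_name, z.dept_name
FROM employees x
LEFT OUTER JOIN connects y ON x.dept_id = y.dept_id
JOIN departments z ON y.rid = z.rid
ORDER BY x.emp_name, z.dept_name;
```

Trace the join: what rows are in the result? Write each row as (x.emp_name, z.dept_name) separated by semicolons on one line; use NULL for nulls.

(Ken, Eng)

Joins associate left-to-right: employees LEFT JOIN connects on dept_id gives 3 intermediate row(s).
Then INNER JOIN `departments z` on rid: keep only rows whose y.rid appears in z.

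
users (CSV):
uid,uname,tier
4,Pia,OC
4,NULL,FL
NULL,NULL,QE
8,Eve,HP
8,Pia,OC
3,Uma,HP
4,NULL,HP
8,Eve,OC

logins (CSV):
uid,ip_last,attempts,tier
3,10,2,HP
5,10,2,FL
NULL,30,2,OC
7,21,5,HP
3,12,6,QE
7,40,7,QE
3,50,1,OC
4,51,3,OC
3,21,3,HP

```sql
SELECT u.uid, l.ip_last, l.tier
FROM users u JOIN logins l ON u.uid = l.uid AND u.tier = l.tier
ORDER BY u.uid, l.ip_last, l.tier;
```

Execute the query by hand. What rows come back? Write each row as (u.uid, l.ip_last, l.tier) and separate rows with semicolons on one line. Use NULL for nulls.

(3, 10, HP); (3, 21, HP); (4, 51, OC)

INNER JOIN keeps only pairs where the ON condition holds.
Matching on u.uid = l.uid AND u.tier = l.tier. A NULL in a compared column never satisfies the condition.
- u row (uid=4, tier=OC): matches 1 l row(s) → 1 output row(s).
- u row (uid=4, tier=FL): no match → dropped.
- u row (uid=NULL, tier=QE): no match → dropped.
- u row (uid=8, tier=HP): no match → dropped.
- u row (uid=8, tier=OC): no match → dropped.
- u row (uid=3, tier=HP): matches 2 l row(s) → 2 output row(s).
- u row (uid=4, tier=HP): no match → dropped.
- u row (uid=8, tier=OC): no match → dropped.
After projecting and ordering:
u.uid | l.ip_last | l.tier
3 | 10 | HP
3 | 21 | HP
4 | 51 | OC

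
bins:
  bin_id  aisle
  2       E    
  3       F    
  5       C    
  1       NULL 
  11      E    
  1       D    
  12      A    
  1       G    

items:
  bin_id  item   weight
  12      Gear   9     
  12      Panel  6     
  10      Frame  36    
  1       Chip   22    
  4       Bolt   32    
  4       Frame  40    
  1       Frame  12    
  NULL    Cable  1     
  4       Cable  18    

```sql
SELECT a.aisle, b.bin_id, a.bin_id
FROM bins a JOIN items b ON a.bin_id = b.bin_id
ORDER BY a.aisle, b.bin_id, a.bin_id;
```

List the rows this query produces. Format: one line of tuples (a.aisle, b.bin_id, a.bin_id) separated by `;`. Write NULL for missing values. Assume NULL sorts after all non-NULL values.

(A, 12, 12); (A, 12, 12); (D, 1, 1); (D, 1, 1); (G, 1, 1); (G, 1, 1); (NULL, 1, 1); (NULL, 1, 1)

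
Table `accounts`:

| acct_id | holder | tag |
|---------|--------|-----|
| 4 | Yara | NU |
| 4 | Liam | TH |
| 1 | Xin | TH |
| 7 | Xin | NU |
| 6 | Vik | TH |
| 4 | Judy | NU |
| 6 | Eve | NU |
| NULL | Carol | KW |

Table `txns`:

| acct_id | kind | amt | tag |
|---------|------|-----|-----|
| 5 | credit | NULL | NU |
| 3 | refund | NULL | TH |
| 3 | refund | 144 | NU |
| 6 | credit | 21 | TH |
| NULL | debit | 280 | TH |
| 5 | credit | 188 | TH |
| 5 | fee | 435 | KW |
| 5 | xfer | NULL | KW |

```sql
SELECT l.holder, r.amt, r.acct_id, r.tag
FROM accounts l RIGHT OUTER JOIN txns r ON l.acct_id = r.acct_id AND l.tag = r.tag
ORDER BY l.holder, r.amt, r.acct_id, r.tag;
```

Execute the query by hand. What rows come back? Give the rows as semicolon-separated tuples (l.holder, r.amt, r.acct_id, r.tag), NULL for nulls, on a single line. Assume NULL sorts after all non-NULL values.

(Vik, 21, 6, TH); (NULL, 144, 3, NU); (NULL, 188, 5, TH); (NULL, 280, NULL, TH); (NULL, 435, 5, KW); (NULL, NULL, 3, TH); (NULL, NULL, 5, KW); (NULL, NULL, 5, NU)

RIGHT JOIN keeps every row from `txns`; unmatched rows get NULL for `accounts`'s columns.
Matching on l.acct_id = r.acct_id AND l.tag = r.tag. A NULL in a compared column never satisfies the condition.
- l row (acct_id=4, tag=NU): no match.
- l row (acct_id=4, tag=TH): no match.
- l row (acct_id=1, tag=TH): no match.
- l row (acct_id=7, tag=NU): no match.
- l row (acct_id=6, tag=TH): matches 1 r row(s) → 1 output row(s).
- l row (acct_id=4, tag=NU): no match.
- l row (acct_id=6, tag=NU): no match.
- l row (acct_id=NULL, tag=KW): no match.
- 7 row(s) from r found no l partner → padded with NULL.
After projecting and ordering:
l.holder | r.amt | r.acct_id | r.tag
Vik | 21 | 6 | TH
NULL | 144 | 3 | NU
NULL | 188 | 5 | TH
NULL | 280 | NULL | TH
NULL | 435 | 5 | KW
NULL | NULL | 3 | TH
NULL | NULL | 5 | KW
NULL | NULL | 5 | NU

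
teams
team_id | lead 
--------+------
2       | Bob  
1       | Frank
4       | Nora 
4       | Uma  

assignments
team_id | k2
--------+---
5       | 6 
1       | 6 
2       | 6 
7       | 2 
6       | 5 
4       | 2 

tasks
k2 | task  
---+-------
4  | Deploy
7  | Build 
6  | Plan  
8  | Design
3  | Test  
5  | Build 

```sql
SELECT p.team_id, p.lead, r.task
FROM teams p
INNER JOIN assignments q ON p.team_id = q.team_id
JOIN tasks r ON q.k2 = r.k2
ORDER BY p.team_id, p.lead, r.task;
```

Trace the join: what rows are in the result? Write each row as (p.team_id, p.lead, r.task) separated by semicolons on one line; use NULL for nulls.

(1, Frank, Plan); (2, Bob, Plan)

Step 1 — p INNER JOIN q on team_id → 4 row(s).
Then INNER JOIN `tasks r` on k2: keep only rows whose q.k2 appears in r.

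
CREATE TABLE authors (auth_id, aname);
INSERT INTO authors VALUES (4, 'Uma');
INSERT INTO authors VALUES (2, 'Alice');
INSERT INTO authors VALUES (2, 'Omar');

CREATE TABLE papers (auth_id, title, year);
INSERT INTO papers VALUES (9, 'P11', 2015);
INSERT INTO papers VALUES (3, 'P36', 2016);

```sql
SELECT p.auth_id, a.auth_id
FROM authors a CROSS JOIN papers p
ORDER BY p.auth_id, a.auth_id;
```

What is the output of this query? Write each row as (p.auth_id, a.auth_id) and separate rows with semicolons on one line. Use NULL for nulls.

(3, 2); (3, 2); (3, 4); (9, 2); (9, 2); (9, 4)

CROSS JOIN pairs every row of `authors` with every row of `papers`: 3 × 2 = 6 rows.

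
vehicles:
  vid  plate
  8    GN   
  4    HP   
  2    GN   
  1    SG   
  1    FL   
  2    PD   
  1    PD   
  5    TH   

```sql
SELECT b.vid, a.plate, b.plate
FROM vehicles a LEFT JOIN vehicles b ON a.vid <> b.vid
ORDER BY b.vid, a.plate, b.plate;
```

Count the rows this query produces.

48

LEFT JOIN keeps every row from `vehicles a`; unmatched rows get NULL for `vehicles b`'s columns.
Matching on a.vid <> b.vid.
- a[0] vid=8 → 7 match(es) in b → 7 row(s).
- a[1] vid=4 → 7 match(es) in b → 7 row(s).
- a[2] vid=2 → 6 match(es) in b → 6 row(s).
- a[3] vid=1 → 5 match(es) in b → 5 row(s).
- a[4] vid=1 → 5 match(es) in b → 5 row(s).
- a[5] vid=2 → 6 match(es) in b → 6 row(s).
- a[6] vid=1 → 5 match(es) in b → 5 row(s).
- a[7] vid=5 → 7 match(es) in b → 7 row(s).
Total: 48 rows.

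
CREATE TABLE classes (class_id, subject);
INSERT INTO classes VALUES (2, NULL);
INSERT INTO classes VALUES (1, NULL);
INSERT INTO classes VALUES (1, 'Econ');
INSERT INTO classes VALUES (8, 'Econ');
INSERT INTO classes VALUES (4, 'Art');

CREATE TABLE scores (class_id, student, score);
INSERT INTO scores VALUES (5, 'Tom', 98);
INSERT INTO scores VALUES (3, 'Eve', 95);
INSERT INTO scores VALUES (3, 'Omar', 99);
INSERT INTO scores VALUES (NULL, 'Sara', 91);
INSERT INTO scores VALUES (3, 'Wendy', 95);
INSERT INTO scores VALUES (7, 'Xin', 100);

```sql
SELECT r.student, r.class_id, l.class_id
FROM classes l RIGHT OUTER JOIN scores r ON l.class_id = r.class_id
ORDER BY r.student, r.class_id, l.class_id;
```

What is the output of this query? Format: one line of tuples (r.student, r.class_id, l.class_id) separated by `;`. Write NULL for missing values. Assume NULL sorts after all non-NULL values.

(Eve, 3, NULL); (Omar, 3, NULL); (Sara, NULL, NULL); (Tom, 5, NULL); (Wendy, 3, NULL); (Xin, 7, NULL)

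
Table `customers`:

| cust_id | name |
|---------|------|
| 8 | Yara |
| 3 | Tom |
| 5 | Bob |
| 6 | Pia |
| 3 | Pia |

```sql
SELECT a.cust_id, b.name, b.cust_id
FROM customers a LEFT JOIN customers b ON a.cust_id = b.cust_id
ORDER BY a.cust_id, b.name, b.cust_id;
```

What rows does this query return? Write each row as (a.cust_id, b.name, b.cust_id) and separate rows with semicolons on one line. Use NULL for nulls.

(3, Pia, 3); (3, Pia, 3); (3, Tom, 3); (3, Tom, 3); (5, Bob, 5); (6, Pia, 6); (8, Yara, 8)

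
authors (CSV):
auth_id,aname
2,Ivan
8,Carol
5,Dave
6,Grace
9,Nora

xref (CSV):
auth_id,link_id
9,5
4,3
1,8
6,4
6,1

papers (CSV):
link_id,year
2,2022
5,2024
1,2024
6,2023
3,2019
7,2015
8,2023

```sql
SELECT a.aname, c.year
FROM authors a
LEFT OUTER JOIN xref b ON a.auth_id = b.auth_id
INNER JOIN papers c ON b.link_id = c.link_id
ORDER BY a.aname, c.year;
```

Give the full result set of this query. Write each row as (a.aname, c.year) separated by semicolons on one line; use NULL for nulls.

Joins associate left-to-right: authors LEFT JOIN xref on auth_id gives 6 intermediate row(s).
Then INNER JOIN `papers c` on link_id: keep only rows whose b.link_id appears in c.

(Grace, 2024); (Nora, 2024)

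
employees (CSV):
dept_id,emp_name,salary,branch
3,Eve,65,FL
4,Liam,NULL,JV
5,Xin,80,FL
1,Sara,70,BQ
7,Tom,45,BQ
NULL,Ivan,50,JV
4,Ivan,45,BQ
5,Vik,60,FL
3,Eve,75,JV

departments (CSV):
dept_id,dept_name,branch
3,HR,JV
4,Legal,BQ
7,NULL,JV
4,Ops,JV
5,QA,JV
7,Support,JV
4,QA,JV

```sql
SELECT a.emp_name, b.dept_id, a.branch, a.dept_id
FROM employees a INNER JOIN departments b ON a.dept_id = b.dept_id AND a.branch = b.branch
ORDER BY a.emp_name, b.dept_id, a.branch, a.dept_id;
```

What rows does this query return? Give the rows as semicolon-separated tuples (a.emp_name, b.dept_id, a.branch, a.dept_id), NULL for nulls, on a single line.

(Eve, 3, JV, 3); (Ivan, 4, BQ, 4); (Liam, 4, JV, 4); (Liam, 4, JV, 4)

INNER JOIN keeps only pairs where the ON condition holds.
Matching on a.dept_id = b.dept_id AND a.branch = b.branch. A NULL in a compared column never satisfies the condition.
- a row (dept_id=3, branch=FL): no match → dropped.
- a row (dept_id=4, branch=JV): matches 2 b row(s) → 2 output row(s).
- a row (dept_id=5, branch=FL): no match → dropped.
- a row (dept_id=1, branch=BQ): no match → dropped.
- a row (dept_id=7, branch=BQ): no match → dropped.
- a row (dept_id=NULL, branch=JV): no match → dropped.
- a row (dept_id=4, branch=BQ): matches 1 b row(s) → 1 output row(s).
- a row (dept_id=5, branch=FL): no match → dropped.
- a row (dept_id=3, branch=JV): matches 1 b row(s) → 1 output row(s).
After projecting and ordering:
a.emp_name | b.dept_id | a.branch | a.dept_id
Eve | 3 | JV | 3
Ivan | 4 | BQ | 4
Liam | 4 | JV | 4
Liam | 4 | JV | 4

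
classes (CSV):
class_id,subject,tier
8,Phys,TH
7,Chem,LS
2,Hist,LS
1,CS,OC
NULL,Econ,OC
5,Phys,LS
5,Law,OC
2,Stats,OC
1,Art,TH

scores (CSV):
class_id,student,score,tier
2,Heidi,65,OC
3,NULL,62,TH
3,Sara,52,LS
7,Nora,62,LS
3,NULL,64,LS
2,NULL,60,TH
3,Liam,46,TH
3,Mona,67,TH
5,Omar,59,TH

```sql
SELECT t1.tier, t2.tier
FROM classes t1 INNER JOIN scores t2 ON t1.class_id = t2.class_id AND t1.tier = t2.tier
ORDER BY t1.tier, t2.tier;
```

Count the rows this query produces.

2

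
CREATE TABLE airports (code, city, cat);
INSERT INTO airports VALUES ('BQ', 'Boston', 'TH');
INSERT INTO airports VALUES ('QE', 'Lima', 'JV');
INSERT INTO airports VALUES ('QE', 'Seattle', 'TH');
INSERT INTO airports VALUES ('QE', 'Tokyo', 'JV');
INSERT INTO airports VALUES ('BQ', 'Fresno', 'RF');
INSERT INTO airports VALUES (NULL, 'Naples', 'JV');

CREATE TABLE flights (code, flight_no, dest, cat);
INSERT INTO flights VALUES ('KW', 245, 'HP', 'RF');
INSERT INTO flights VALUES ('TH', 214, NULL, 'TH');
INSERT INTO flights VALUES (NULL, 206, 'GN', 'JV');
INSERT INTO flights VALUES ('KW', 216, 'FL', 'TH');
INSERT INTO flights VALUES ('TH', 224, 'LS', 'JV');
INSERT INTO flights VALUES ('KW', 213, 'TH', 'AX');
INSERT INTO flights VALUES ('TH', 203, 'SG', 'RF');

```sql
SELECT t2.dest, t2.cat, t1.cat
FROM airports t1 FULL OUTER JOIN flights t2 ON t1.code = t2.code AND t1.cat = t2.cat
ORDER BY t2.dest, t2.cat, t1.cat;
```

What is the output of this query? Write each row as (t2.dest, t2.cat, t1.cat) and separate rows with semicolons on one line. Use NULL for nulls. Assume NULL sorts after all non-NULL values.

(FL, TH, NULL); (GN, JV, NULL); (HP, RF, NULL); (LS, JV, NULL); (SG, RF, NULL); (TH, AX, NULL); (NULL, TH, NULL); (NULL, NULL, JV); (NULL, NULL, JV); (NULL, NULL, JV); (NULL, NULL, RF); (NULL, NULL, TH); (NULL, NULL, TH)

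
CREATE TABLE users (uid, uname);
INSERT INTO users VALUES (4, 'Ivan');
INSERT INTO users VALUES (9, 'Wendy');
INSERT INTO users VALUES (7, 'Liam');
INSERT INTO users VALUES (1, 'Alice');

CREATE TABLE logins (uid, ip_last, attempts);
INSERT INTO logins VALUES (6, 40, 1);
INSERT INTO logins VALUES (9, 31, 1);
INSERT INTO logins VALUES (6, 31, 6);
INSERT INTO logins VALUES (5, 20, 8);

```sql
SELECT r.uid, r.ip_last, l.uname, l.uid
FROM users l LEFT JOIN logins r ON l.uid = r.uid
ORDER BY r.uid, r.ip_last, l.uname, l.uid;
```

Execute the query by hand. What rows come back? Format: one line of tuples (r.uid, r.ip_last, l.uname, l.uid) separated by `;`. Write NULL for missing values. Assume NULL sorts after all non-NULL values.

(9, 31, Wendy, 9); (NULL, NULL, Alice, 1); (NULL, NULL, Ivan, 4); (NULL, NULL, Liam, 7)

LEFT JOIN keeps every row from `users`; unmatched rows get NULL for `logins`'s columns.
Matching on l.uid = r.uid.
- uid=4: no r row matches, row kept with r columns NULL.
- uid=9: 1 matching r row(s), so 1 row(s) emitted.
- uid=7: no r row matches, row kept with r columns NULL.
- uid=1: no r row matches, row kept with r columns NULL.
After projecting and ordering:
r.uid | r.ip_last | l.uname | l.uid
9 | 31 | Wendy | 9
NULL | NULL | Alice | 1
NULL | NULL | Ivan | 4
NULL | NULL | Liam | 7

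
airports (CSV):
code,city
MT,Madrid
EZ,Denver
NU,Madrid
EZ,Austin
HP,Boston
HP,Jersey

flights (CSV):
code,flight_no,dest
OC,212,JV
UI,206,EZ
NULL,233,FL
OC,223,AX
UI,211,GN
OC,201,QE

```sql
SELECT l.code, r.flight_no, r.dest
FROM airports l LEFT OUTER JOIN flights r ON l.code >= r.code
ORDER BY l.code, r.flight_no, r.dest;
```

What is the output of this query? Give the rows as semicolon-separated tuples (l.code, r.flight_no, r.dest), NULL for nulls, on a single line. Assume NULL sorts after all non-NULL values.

(EZ, NULL, NULL); (EZ, NULL, NULL); (HP, NULL, NULL); (HP, NULL, NULL); (MT, NULL, NULL); (NU, NULL, NULL)

LEFT JOIN keeps every row from `airports`; unmatched rows get NULL for `flights`'s columns.
Matching on l.code >= r.code. A NULL in a compared column never satisfies the condition.
- l (code=MT) has no partner → padded with NULL.
- l (code=EZ) has no partner → padded with NULL.
- l (code=NU) has no partner → padded with NULL.
- l (code=EZ) has no partner → padded with NULL.
- l (code=HP) has no partner → padded with NULL.
- l (code=HP) has no partner → padded with NULL.
After projecting and ordering:
l.code | r.flight_no | r.dest
EZ | NULL | NULL
EZ | NULL | NULL
HP | NULL | NULL
HP | NULL | NULL
MT | NULL | NULL
NU | NULL | NULL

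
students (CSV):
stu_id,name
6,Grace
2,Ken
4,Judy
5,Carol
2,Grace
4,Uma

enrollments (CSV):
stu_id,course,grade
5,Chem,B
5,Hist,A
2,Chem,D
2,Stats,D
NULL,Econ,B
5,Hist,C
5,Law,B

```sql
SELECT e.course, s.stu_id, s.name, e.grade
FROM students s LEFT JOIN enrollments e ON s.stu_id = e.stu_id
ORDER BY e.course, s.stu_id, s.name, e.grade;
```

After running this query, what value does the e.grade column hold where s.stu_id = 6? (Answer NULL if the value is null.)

LEFT JOIN keeps every row from `students`; unmatched rows get NULL for `enrollments`'s columns.
Matching on s.stu_id = e.stu_id. A NULL in a compared column never satisfies the condition.
- stu_id=6: no e row matches, row kept with e columns NULL.
- stu_id=2: 2 matching e row(s), so 2 row(s) emitted.
- stu_id=4: no e row matches, row kept with e columns NULL.
- stu_id=5: 4 matching e row(s), so 4 row(s) emitted.
- stu_id=2: 2 matching e row(s), so 2 row(s) emitted.
- stu_id=4: no e row matches, row kept with e columns NULL.

NULL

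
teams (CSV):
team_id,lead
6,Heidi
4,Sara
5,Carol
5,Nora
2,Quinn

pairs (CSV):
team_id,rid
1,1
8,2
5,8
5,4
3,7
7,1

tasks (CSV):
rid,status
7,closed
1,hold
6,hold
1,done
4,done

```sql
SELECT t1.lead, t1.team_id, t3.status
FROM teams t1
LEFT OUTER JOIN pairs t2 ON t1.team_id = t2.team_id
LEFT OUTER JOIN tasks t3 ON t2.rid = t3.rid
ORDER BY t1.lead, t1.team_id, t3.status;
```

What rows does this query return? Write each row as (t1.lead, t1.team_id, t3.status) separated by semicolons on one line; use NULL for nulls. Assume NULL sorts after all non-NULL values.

Step 1 — t1 LEFT JOIN t2 on team_id → 7 row(s).
Then LEFT JOIN `tasks t3` on rid: each of those 7 rows is kept; rows whose t2.rid has no match in t3 get NULL for t3's columns.

(Carol, 5, done); (Carol, 5, NULL); (Heidi, 6, NULL); (Nora, 5, done); (Nora, 5, NULL); (Quinn, 2, NULL); (Sara, 4, NULL)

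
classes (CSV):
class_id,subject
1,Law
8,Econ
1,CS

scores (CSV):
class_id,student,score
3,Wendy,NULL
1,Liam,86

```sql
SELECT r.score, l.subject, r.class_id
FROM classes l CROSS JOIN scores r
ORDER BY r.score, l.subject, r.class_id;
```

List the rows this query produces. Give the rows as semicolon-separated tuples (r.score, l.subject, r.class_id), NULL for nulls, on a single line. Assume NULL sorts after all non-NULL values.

(86, CS, 1); (86, Econ, 1); (86, Law, 1); (NULL, CS, 3); (NULL, Econ, 3); (NULL, Law, 3)

CROSS JOIN pairs every row of `classes` with every row of `scores`: 3 × 2 = 6 rows.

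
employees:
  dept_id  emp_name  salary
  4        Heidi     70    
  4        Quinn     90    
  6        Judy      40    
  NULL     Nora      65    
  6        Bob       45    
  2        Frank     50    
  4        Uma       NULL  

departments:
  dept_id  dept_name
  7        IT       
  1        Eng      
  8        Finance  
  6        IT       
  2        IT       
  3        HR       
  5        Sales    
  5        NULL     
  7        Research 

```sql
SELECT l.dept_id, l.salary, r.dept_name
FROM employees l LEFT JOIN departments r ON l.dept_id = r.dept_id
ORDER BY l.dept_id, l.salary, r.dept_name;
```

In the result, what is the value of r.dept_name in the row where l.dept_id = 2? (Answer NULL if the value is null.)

IT

LEFT JOIN keeps every row from `employees`; unmatched rows get NULL for `departments`'s columns.
Matching on l.dept_id = r.dept_id. A NULL in a compared column never satisfies the condition.
- l (dept_id=4) has no partner → padded with NULL.
- l (dept_id=4) has no partner → padded with NULL.
- l (dept_id=6) pairs with 1 row(s) of r.
- l (dept_id=NULL) has no partner → padded with NULL.
- l (dept_id=6) pairs with 1 row(s) of r.
- l (dept_id=2) pairs with 1 row(s) of r.
- l (dept_id=4) has no partner → padded with NULL.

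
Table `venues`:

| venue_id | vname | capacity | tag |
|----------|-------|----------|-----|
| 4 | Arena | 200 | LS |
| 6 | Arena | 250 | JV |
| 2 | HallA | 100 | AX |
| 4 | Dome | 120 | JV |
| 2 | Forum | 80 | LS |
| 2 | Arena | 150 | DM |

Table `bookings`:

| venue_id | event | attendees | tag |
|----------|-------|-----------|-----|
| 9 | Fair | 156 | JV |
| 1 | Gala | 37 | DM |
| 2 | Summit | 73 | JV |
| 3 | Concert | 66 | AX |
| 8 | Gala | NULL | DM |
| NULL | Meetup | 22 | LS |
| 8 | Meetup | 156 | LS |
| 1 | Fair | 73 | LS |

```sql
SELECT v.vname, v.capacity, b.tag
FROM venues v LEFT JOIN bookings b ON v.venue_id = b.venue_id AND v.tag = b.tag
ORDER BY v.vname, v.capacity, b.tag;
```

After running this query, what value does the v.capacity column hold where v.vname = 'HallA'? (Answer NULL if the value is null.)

LEFT JOIN keeps every row from `venues`; unmatched rows get NULL for `bookings`'s columns.
Matching on v.venue_id = b.venue_id AND v.tag = b.tag. A NULL in a compared column never satisfies the condition.
- v row (venue_id=4, tag=LS): no match → kept, b columns NULL.
- v row (venue_id=6, tag=JV): no match → kept, b columns NULL.
- v row (venue_id=2, tag=AX): no match → kept, b columns NULL.
- v row (venue_id=4, tag=JV): no match → kept, b columns NULL.
- v row (venue_id=2, tag=LS): no match → kept, b columns NULL.
- v row (venue_id=2, tag=DM): no match → kept, b columns NULL.

100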